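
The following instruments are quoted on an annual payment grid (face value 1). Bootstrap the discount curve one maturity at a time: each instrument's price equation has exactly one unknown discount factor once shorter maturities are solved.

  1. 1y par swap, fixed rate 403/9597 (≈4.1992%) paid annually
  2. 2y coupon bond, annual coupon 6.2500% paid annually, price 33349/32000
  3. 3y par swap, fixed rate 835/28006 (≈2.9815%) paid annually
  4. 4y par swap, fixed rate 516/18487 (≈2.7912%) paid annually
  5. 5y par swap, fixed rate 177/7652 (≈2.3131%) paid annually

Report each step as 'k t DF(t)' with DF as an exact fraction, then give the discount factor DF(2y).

step 1 [1y] swap r/1=403/9597: DF=(1 − 403/9597·(0))/(1+403/9597) = 9597/10000 ≈ 0.959700
step 2 [2y] bond c/1=1/16: DF=(33349/32000 − 1/16·(0.959700))/(1+1/16) = 2311/2500 ≈ 0.924400
step 3 [3y] swap r/1=835/28006: DF=(1 − 835/28006·(0.959700+0.924400))/(1+835/28006) = 1833/2000 ≈ 0.916500
step 4 [4y] swap r/1=516/18487: DF=(1 − 516/18487·(0.959700+0.924400+0.916500))/(1+516/18487) = 1121/1250 ≈ 0.896800
step 5 [5y] swap r/1=177/7652: DF=(1 − 177/7652·(0.959700+0.924400+0.916500+0.896800))/(1+177/7652) = 4469/5000 ≈ 0.893800

1 1 9597/10000
2 2 2311/2500
3 3 1833/2000
4 4 1121/1250
5 5 4469/5000
DF(2y) = 2311/2500 ≈ 0.924400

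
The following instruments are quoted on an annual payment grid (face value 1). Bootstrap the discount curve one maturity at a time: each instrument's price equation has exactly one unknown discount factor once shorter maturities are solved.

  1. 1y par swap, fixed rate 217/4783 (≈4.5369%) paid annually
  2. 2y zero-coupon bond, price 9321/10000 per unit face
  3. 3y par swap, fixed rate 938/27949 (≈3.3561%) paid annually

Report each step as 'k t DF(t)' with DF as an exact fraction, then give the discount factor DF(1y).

1 1 4783/5000
2 2 9321/10000
3 3 4531/5000
DF(1y) = 4783/5000 ≈ 0.956600

step 1 [1y] swap r/1=217/4783: DF=(1 − 217/4783·(0))/(1+217/4783) = 4783/5000 ≈ 0.956600
step 2 [2y] zero: DF = P = 9321/10000 ≈ 0.932100
step 3 [3y] swap r/1=938/27949: DF=(1 − 938/27949·(0.956600+0.932100))/(1+938/27949) = 4531/5000 ≈ 0.906200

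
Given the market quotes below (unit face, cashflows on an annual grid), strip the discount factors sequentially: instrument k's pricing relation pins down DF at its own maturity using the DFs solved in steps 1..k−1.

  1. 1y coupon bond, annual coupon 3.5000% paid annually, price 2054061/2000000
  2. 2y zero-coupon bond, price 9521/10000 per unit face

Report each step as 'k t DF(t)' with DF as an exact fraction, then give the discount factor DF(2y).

1 1 9923/10000
2 2 9521/10000
DF(2y) = 9521/10000 ≈ 0.952100

step 1 [1y] bond c/1=7/200: DF=(2054061/2000000 − 7/200·(0))/(1+7/200) = 9923/10000 ≈ 0.992300
step 2 [2y] zero: DF = P = 9521/10000 ≈ 0.952100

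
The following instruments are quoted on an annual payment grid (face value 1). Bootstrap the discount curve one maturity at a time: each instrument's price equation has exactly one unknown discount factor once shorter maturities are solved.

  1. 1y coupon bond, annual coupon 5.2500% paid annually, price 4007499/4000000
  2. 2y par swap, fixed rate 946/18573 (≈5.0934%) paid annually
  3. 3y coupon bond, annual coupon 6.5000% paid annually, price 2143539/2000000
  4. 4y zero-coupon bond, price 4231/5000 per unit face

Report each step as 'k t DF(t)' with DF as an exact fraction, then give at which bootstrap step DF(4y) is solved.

1 1 9519/10000
2 2 4527/5000
3 3 893/1000
4 4 4231/5000
DF(4y) is solved at step 4

step 1 [1y] bond c/1=21/400: DF=(4007499/4000000 − 21/400·(0))/(1+21/400) = 9519/10000 ≈ 0.951900
step 2 [2y] swap r/1=946/18573: DF=(1 − 946/18573·(0.951900))/(1+946/18573) = 4527/5000 ≈ 0.905400
step 3 [3y] bond c/1=13/200: DF=(2143539/2000000 − 13/200·(0.951900+0.905400))/(1+13/200) = 893/1000 ≈ 0.893000
step 4 [4y] zero: DF = P = 4231/5000 ≈ 0.846200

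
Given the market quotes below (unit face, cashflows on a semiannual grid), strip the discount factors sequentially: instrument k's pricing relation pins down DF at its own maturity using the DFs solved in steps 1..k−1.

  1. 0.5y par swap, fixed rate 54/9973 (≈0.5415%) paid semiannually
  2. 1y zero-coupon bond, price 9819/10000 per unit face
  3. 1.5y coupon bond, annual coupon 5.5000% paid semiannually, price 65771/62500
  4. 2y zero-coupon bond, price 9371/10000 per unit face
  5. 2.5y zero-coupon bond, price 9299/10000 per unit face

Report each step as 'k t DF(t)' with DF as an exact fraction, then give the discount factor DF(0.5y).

step 1 [0.5y] swap r/2=27/9973: DF=(1 − 27/9973·(0))/(1+27/9973) = 9973/10000 ≈ 0.997300
step 2 [1y] zero: DF = P = 9819/10000 ≈ 0.981900
step 3 [1.5y] bond c/2=11/400: DF=(65771/62500 − 11/400·(0.997300+0.981900))/(1+11/400) = 607/625 ≈ 0.971200
step 4 [2y] zero: DF = P = 9371/10000 ≈ 0.937100
step 5 [2.5y] zero: DF = P = 9299/10000 ≈ 0.929900

1 1/2 9973/10000
2 1 9819/10000
3 3/2 607/625
4 2 9371/10000
5 5/2 9299/10000
DF(0.5y) = 9973/10000 ≈ 0.997300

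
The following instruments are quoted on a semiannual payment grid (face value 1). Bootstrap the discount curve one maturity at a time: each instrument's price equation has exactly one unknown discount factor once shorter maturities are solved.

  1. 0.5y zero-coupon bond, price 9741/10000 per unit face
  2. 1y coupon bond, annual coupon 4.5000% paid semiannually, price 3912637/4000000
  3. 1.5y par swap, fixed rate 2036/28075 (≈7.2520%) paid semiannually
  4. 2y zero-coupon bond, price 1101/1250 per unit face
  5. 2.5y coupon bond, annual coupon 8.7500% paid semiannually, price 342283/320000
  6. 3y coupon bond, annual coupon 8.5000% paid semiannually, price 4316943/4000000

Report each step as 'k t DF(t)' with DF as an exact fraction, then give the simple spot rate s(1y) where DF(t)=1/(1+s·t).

step 1 [0.5y] zero: DF = P = 9741/10000 ≈ 0.974100
step 2 [1y] bond c/2=9/400: DF=(3912637/4000000 − 9/400·(0.974100))/(1+9/400) = 1169/1250 ≈ 0.935200
step 3 [1.5y] swap r/2=1018/28075: DF=(1 − 1018/28075·(0.974100+0.935200))/(1+1018/28075) = 4491/5000 ≈ 0.898200
step 4 [2y] zero: DF = P = 1101/1250 ≈ 0.880800
step 5 [2.5y] bond c/2=7/160: DF=(342283/320000 − 7/160·(0.974100+0.935200+0.898200+0.880800))/(1+7/160) = 4351/5000 ≈ 0.870200
step 6 [3y] bond c/2=17/400: DF=(4316943/4000000 − 17/400·(0.974100+0.935200+0.898200+0.880800+0.870200))/(1+17/400) = 4247/5000 ≈ 0.849400

1 1/2 9741/10000
2 1 1169/1250
3 3/2 4491/5000
4 2 1101/1250
5 5/2 4351/5000
6 3 4247/5000
s(1y) = (1/(1169/1250) − 1)/(1) = 81/1169 ≈ 6.9290%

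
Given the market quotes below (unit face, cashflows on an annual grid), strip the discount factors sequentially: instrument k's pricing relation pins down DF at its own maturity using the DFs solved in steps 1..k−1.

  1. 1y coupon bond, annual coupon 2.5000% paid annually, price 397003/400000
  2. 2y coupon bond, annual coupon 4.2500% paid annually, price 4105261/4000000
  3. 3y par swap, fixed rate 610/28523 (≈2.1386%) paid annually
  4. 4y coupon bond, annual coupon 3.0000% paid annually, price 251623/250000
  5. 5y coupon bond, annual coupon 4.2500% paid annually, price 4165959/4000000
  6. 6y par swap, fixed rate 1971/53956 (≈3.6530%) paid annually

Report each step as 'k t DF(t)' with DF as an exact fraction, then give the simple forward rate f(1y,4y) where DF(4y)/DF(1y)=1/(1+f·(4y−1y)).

1 1 9683/10000
2 2 189/200
3 3 939/1000
4 4 8941/10000
5 5 8463/10000
6 6 8029/10000
f(1y,4y) = ((9683/10000)/(8941/10000) − 1)/(3) = 742/26823 ≈ 2.7663%

step 1 [1y] bond c/1=1/40: DF=(397003/400000 − 1/40·(0))/(1+1/40) = 9683/10000 ≈ 0.968300
step 2 [2y] bond c/1=17/400: DF=(4105261/4000000 − 17/400·(0.968300))/(1+17/400) = 189/200 ≈ 0.945000
step 3 [3y] swap r/1=610/28523: DF=(1 − 610/28523·(0.968300+0.945000))/(1+610/28523) = 939/1000 ≈ 0.939000
step 4 [4y] bond c/1=3/100: DF=(251623/250000 − 3/100·(0.968300+0.945000+0.939000))/(1+3/100) = 8941/10000 ≈ 0.894100
step 5 [5y] bond c/1=17/400: DF=(4165959/4000000 − 17/400·(0.968300+0.945000+0.939000+0.894100))/(1+17/400) = 8463/10000 ≈ 0.846300
step 6 [6y] swap r/1=1971/53956: DF=(1 − 1971/53956·(0.968300+0.945000+0.939000+0.894100+0.846300))/(1+1971/53956) = 8029/10000 ≈ 0.802900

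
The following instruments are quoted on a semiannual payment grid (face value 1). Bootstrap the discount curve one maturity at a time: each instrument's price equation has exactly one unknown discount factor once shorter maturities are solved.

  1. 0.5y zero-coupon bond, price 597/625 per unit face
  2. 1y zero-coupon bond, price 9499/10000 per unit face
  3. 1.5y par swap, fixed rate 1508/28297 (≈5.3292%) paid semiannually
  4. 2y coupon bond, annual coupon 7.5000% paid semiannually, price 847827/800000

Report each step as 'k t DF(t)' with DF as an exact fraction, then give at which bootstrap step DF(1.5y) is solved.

step 1 [0.5y] zero: DF = P = 597/625 ≈ 0.955200
step 2 [1y] zero: DF = P = 9499/10000 ≈ 0.949900
step 3 [1.5y] swap r/2=754/28297: DF=(1 − 754/28297·(0.955200+0.949900))/(1+754/28297) = 4623/5000 ≈ 0.924600
step 4 [2y] bond c/2=3/80: DF=(847827/800000 − 3/80·(0.955200+0.949900+0.924600))/(1+3/80) = 1149/1250 ≈ 0.919200

1 1/2 597/625
2 1 9499/10000
3 3/2 4623/5000
4 2 1149/1250
DF(1.5y) is solved at step 3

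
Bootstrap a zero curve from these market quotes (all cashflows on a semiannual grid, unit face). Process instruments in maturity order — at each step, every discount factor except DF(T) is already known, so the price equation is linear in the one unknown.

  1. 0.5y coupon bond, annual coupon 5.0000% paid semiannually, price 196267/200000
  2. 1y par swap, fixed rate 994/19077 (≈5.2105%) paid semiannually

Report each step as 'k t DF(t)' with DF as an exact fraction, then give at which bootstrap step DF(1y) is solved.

step 1 [0.5y] bond c/2=1/40: DF=(196267/200000 − 1/40·(0))/(1+1/40) = 4787/5000 ≈ 0.957400
step 2 [1y] swap r/2=497/19077: DF=(1 − 497/19077·(0.957400))/(1+497/19077) = 9503/10000 ≈ 0.950300

1 1/2 4787/5000
2 1 9503/10000
DF(1y) is solved at step 2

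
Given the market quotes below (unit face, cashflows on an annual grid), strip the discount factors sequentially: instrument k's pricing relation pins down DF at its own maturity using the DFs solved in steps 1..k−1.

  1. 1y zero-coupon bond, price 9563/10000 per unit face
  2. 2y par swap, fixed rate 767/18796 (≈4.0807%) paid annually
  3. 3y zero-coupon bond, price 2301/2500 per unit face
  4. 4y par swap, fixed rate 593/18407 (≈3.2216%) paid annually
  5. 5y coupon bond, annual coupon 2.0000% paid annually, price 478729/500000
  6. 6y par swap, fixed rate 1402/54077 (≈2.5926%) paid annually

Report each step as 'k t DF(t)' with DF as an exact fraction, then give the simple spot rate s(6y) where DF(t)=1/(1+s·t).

step 1 [1y] zero: DF = P = 9563/10000 ≈ 0.956300
step 2 [2y] swap r/1=767/18796: DF=(1 − 767/18796·(0.956300))/(1+767/18796) = 9233/10000 ≈ 0.923300
step 3 [3y] zero: DF = P = 2301/2500 ≈ 0.920400
step 4 [4y] swap r/1=593/18407: DF=(1 − 593/18407·(0.956300+0.923300+0.920400))/(1+593/18407) = 4407/5000 ≈ 0.881400
step 5 [5y] bond c/1=1/50: DF=(478729/500000 − 1/50·(0.956300+0.923300+0.920400+0.881400))/(1+1/50) = 1733/2000 ≈ 0.866500
step 6 [6y] swap r/1=1402/54077: DF=(1 − 1402/54077·(0.956300+0.923300+0.920400+0.881400+0.866500))/(1+1402/54077) = 4299/5000 ≈ 0.859800

1 1 9563/10000
2 2 9233/10000
3 3 2301/2500
4 4 4407/5000
5 5 1733/2000
6 6 4299/5000
s(6y) = (1/(4299/5000) − 1)/(6) = 701/25794 ≈ 2.7177%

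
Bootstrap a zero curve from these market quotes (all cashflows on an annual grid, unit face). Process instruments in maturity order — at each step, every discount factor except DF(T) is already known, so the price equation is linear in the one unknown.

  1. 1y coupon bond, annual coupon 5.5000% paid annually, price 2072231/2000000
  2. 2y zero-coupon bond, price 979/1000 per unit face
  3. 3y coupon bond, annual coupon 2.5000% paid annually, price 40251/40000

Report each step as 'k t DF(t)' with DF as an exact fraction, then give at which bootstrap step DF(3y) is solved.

step 1 [1y] bond c/1=11/200: DF=(2072231/2000000 − 11/200·(0))/(1+11/200) = 9821/10000 ≈ 0.982100
step 2 [2y] zero: DF = P = 979/1000 ≈ 0.979000
step 3 [3y] bond c/1=1/40: DF=(40251/40000 − 1/40·(0.982100+0.979000))/(1+1/40) = 9339/10000 ≈ 0.933900

1 1 9821/10000
2 2 979/1000
3 3 9339/10000
DF(3y) is solved at step 3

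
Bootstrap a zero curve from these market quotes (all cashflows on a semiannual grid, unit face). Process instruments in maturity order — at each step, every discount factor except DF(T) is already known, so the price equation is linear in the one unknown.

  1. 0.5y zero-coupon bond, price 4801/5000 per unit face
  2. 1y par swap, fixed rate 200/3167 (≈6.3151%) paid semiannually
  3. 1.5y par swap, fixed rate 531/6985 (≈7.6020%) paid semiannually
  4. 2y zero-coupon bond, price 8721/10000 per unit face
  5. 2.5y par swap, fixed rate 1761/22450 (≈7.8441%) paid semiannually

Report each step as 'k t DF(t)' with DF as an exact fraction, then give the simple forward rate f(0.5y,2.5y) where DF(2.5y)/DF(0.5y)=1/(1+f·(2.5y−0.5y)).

1 1/2 4801/5000
2 1 47/50
3 3/2 4469/5000
4 2 8721/10000
5 5/2 8239/10000
f(0.5y,2.5y) = ((4801/5000)/(8239/10000) − 1)/(2) = 1363/16478 ≈ 8.2716%

step 1 [0.5y] zero: DF = P = 4801/5000 ≈ 0.960200
step 2 [1y] swap r/2=100/3167: DF=(1 − 100/3167·(0.960200))/(1+100/3167) = 47/50 ≈ 0.940000
step 3 [1.5y] swap r/2=531/13970: DF=(1 − 531/13970·(0.960200+0.940000))/(1+531/13970) = 4469/5000 ≈ 0.893800
step 4 [2y] zero: DF = P = 8721/10000 ≈ 0.872100
step 5 [2.5y] swap r/2=1761/44900: DF=(1 − 1761/44900·(0.960200+0.940000+0.893800+0.872100))/(1+1761/44900) = 8239/10000 ≈ 0.823900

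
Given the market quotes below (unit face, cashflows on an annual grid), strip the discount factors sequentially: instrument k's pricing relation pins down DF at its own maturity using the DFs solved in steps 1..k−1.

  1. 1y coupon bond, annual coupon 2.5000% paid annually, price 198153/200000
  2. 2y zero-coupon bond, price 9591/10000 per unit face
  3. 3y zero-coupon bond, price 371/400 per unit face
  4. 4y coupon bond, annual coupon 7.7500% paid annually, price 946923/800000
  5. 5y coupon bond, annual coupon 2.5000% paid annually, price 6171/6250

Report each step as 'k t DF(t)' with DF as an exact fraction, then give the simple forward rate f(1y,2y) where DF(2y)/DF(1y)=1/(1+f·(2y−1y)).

step 1 [1y] bond c/1=1/40: DF=(198153/200000 − 1/40·(0))/(1+1/40) = 4833/5000 ≈ 0.966600
step 2 [2y] zero: DF = P = 9591/10000 ≈ 0.959100
step 3 [3y] zero: DF = P = 371/400 ≈ 0.927500
step 4 [4y] bond c/1=31/400: DF=(946923/800000 − 31/400·(0.966600+0.959100+0.927500))/(1+31/400) = 8933/10000 ≈ 0.893300
step 5 [5y] bond c/1=1/40: DF=(6171/6250 − 1/40·(0.966600+0.959100+0.927500+0.893300))/(1+1/40) = 8719/10000 ≈ 0.871900

1 1 4833/5000
2 2 9591/10000
3 3 371/400
4 4 8933/10000
5 5 8719/10000
f(1y,2y) = ((4833/5000)/(9591/10000) − 1)/(1) = 25/3197 ≈ 0.7820%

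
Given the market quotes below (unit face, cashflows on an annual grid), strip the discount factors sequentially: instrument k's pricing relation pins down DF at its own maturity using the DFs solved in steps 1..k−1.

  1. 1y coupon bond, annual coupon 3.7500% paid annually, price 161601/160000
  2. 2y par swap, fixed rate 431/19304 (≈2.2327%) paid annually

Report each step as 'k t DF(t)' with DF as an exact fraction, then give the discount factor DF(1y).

1 1 1947/2000
2 2 9569/10000
DF(1y) = 1947/2000 ≈ 0.973500

step 1 [1y] bond c/1=3/80: DF=(161601/160000 − 3/80·(0))/(1+3/80) = 1947/2000 ≈ 0.973500
step 2 [2y] swap r/1=431/19304: DF=(1 − 431/19304·(0.973500))/(1+431/19304) = 9569/10000 ≈ 0.956900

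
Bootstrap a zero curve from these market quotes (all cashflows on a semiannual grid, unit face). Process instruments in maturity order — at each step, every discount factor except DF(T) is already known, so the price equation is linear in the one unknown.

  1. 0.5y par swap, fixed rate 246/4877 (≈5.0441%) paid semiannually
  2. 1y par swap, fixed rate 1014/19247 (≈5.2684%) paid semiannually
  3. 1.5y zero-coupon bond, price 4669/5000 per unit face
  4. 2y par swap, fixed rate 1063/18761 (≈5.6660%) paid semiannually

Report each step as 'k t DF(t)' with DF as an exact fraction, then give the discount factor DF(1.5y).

step 1 [0.5y] swap r/2=123/4877: DF=(1 − 123/4877·(0))/(1+123/4877) = 4877/5000 ≈ 0.975400
step 2 [1y] swap r/2=507/19247: DF=(1 − 507/19247·(0.975400))/(1+507/19247) = 9493/10000 ≈ 0.949300
step 3 [1.5y] zero: DF = P = 4669/5000 ≈ 0.933800
step 4 [2y] swap r/2=1063/37522: DF=(1 − 1063/37522·(0.975400+0.949300+0.933800))/(1+1063/37522) = 8937/10000 ≈ 0.893700

1 1/2 4877/5000
2 1 9493/10000
3 3/2 4669/5000
4 2 8937/10000
DF(1.5y) = 4669/5000 ≈ 0.933800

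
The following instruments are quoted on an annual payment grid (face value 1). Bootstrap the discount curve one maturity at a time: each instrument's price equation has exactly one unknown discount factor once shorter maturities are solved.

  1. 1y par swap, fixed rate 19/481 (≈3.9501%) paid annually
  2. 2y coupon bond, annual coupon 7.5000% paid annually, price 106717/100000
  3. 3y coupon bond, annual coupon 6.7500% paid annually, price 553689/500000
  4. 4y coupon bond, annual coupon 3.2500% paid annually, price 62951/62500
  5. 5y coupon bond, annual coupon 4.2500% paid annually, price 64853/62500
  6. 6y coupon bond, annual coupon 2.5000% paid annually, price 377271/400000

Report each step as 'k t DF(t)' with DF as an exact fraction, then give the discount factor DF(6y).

1 1 481/500
2 2 1157/1250
3 3 459/500
4 4 1109/1250
5 5 528/625
6 6 1619/2000
DF(6y) = 1619/2000 ≈ 0.809500

step 1 [1y] swap r/1=19/481: DF=(1 − 19/481·(0))/(1+19/481) = 481/500 ≈ 0.962000
step 2 [2y] bond c/1=3/40: DF=(106717/100000 − 3/40·(0.962000))/(1+3/40) = 1157/1250 ≈ 0.925600
step 3 [3y] bond c/1=27/400: DF=(553689/500000 − 27/400·(0.962000+0.925600))/(1+27/400) = 459/500 ≈ 0.918000
step 4 [4y] bond c/1=13/400: DF=(62951/62500 − 13/400·(0.962000+0.925600+0.918000))/(1+13/400) = 1109/1250 ≈ 0.887200
step 5 [5y] bond c/1=17/400: DF=(64853/62500 − 17/400·(0.962000+0.925600+0.918000+0.887200))/(1+17/400) = 528/625 ≈ 0.844800
step 6 [6y] bond c/1=1/40: DF=(377271/400000 − 1/40·(0.962000+0.925600+0.918000+0.887200+0.844800))/(1+1/40) = 1619/2000 ≈ 0.809500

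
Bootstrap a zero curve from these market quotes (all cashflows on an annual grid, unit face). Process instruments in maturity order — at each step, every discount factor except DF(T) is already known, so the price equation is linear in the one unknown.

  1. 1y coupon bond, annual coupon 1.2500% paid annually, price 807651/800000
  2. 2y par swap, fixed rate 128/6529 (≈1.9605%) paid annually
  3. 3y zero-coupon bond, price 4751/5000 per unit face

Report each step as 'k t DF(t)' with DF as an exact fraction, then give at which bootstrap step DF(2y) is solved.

1 1 9971/10000
2 2 601/625
3 3 4751/5000
DF(2y) is solved at step 2

step 1 [1y] bond c/1=1/80: DF=(807651/800000 − 1/80·(0))/(1+1/80) = 9971/10000 ≈ 0.997100
step 2 [2y] swap r/1=128/6529: DF=(1 − 128/6529·(0.997100))/(1+128/6529) = 601/625 ≈ 0.961600
step 3 [3y] zero: DF = P = 4751/5000 ≈ 0.950200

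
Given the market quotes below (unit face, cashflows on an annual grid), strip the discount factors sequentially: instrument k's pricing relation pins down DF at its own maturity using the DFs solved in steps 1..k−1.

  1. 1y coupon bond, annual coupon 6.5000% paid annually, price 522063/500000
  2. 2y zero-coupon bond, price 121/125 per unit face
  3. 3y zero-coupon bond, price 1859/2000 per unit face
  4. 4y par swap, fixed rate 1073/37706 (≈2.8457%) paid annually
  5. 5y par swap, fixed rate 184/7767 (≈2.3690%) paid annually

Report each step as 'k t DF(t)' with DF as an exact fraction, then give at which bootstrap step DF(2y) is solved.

1 1 2451/2500
2 2 121/125
3 3 1859/2000
4 4 8927/10000
5 5 556/625
DF(2y) is solved at step 2

step 1 [1y] bond c/1=13/200: DF=(522063/500000 − 13/200·(0))/(1+13/200) = 2451/2500 ≈ 0.980400
step 2 [2y] zero: DF = P = 121/125 ≈ 0.968000
step 3 [3y] zero: DF = P = 1859/2000 ≈ 0.929500
step 4 [4y] swap r/1=1073/37706: DF=(1 − 1073/37706·(0.980400+0.968000+0.929500))/(1+1073/37706) = 8927/10000 ≈ 0.892700
step 5 [5y] swap r/1=184/7767: DF=(1 − 184/7767·(0.980400+0.968000+0.929500+0.892700))/(1+184/7767) = 556/625 ≈ 0.889600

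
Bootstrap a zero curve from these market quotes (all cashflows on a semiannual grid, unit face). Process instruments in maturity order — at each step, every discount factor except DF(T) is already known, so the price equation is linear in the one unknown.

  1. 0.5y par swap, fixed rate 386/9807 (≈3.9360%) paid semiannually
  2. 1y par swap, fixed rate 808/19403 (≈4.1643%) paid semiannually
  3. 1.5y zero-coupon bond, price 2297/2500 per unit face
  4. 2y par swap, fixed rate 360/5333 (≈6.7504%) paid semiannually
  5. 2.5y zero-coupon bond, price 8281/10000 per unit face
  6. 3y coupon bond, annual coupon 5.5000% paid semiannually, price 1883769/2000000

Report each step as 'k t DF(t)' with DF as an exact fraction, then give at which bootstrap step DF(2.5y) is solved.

1 1/2 9807/10000
2 1 2399/2500
3 3/2 2297/2500
4 2 437/500
5 5/2 8281/10000
6 3 3973/5000
DF(2.5y) is solved at step 5

step 1 [0.5y] swap r/2=193/9807: DF=(1 − 193/9807·(0))/(1+193/9807) = 9807/10000 ≈ 0.980700
step 2 [1y] swap r/2=404/19403: DF=(1 − 404/19403·(0.980700))/(1+404/19403) = 2399/2500 ≈ 0.959600
step 3 [1.5y] zero: DF = P = 2297/2500 ≈ 0.918800
step 4 [2y] swap r/2=180/5333: DF=(1 − 180/5333·(0.980700+0.959600+0.918800))/(1+180/5333) = 437/500 ≈ 0.874000
step 5 [2.5y] zero: DF = P = 8281/10000 ≈ 0.828100
step 6 [3y] bond c/2=11/400: DF=(1883769/2000000 − 11/400·(0.980700+0.959600+0.918800+0.874000+0.828100))/(1+11/400) = 3973/5000 ≈ 0.794600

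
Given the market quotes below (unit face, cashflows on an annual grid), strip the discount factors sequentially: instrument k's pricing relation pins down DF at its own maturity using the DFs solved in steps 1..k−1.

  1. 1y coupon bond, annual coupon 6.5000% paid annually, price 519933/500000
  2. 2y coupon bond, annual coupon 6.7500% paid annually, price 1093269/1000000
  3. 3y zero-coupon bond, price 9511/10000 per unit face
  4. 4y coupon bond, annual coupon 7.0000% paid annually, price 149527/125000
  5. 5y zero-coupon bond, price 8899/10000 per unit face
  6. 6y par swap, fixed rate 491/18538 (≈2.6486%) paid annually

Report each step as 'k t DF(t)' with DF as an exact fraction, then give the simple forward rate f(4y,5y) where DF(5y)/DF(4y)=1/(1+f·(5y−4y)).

1 1 2441/2500
2 2 1203/1250
3 3 9511/10000
4 4 9289/10000
5 5 8899/10000
6 6 8527/10000
f(4y,5y) = ((9289/10000)/(8899/10000) − 1)/(1) = 390/8899 ≈ 4.3825%

step 1 [1y] bond c/1=13/200: DF=(519933/500000 − 13/200·(0))/(1+13/200) = 2441/2500 ≈ 0.976400
step 2 [2y] bond c/1=27/400: DF=(1093269/1000000 − 27/400·(0.976400))/(1+27/400) = 1203/1250 ≈ 0.962400
step 3 [3y] zero: DF = P = 9511/10000 ≈ 0.951100
step 4 [4y] bond c/1=7/100: DF=(149527/125000 − 7/100·(0.976400+0.962400+0.951100))/(1+7/100) = 9289/10000 ≈ 0.928900
step 5 [5y] zero: DF = P = 8899/10000 ≈ 0.889900
step 6 [6y] swap r/1=491/18538: DF=(1 − 491/18538·(0.976400+0.962400+0.951100+0.928900+0.889900))/(1+491/18538) = 8527/10000 ≈ 0.852700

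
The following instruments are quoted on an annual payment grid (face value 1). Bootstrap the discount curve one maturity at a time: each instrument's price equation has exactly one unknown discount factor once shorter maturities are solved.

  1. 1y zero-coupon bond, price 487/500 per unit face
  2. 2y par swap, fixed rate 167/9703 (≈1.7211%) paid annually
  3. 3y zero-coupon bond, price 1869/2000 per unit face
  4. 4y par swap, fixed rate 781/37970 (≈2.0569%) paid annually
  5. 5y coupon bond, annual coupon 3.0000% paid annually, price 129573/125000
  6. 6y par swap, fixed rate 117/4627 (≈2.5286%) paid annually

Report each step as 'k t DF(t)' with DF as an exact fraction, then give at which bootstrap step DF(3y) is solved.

step 1 [1y] zero: DF = P = 487/500 ≈ 0.974000
step 2 [2y] swap r/1=167/9703: DF=(1 − 167/9703·(0.974000))/(1+167/9703) = 4833/5000 ≈ 0.966600
step 3 [3y] zero: DF = P = 1869/2000 ≈ 0.934500
step 4 [4y] swap r/1=781/37970: DF=(1 − 781/37970·(0.974000+0.966600+0.934500))/(1+781/37970) = 9219/10000 ≈ 0.921900
step 5 [5y] bond c/1=3/100: DF=(129573/125000 − 3/100·(0.974000+0.966600+0.934500+0.921900))/(1+3/100) = 4479/5000 ≈ 0.895800
step 6 [6y] swap r/1=117/4627: DF=(1 − 117/4627·(0.974000+0.966600+0.934500+0.921900+0.895800))/(1+117/4627) = 2149/2500 ≈ 0.859600

1 1 487/500
2 2 4833/5000
3 3 1869/2000
4 4 9219/10000
5 5 4479/5000
6 6 2149/2500
DF(3y) is solved at step 3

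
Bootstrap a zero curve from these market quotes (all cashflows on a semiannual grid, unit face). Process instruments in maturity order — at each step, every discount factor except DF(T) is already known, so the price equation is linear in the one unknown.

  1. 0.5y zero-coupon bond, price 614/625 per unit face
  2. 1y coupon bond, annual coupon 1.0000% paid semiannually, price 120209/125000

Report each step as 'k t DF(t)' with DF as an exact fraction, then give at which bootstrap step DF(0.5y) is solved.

1 1/2 614/625
2 1 119/125
DF(0.5y) is solved at step 1

step 1 [0.5y] zero: DF = P = 614/625 ≈ 0.982400
step 2 [1y] bond c/2=1/200: DF=(120209/125000 − 1/200·(0.982400))/(1+1/200) = 119/125 ≈ 0.952000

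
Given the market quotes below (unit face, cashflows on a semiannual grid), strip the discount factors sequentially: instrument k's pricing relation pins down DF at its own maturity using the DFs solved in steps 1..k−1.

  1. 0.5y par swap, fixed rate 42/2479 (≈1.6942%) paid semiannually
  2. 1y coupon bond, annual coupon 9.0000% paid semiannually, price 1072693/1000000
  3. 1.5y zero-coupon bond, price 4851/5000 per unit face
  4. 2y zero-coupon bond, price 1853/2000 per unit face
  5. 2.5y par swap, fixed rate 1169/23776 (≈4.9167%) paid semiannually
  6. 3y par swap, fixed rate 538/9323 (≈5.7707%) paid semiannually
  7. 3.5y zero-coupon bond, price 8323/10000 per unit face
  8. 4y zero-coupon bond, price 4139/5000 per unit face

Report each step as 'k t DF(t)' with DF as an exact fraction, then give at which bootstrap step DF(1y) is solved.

step 1 [0.5y] swap r/2=21/2479: DF=(1 − 21/2479·(0))/(1+21/2479) = 2479/2500 ≈ 0.991600
step 2 [1y] bond c/2=9/200: DF=(1072693/1000000 − 9/200·(0.991600))/(1+9/200) = 4919/5000 ≈ 0.983800
step 3 [1.5y] zero: DF = P = 4851/5000 ≈ 0.970200
step 4 [2y] zero: DF = P = 1853/2000 ≈ 0.926500
step 5 [2.5y] swap r/2=1169/47552: DF=(1 − 1169/47552·(0.991600+0.983800+0.970200+0.926500))/(1+1169/47552) = 8831/10000 ≈ 0.883100
step 6 [3y] swap r/2=269/9323: DF=(1 − 269/9323·(0.991600+0.983800+0.970200+0.926500+0.883100))/(1+269/9323) = 4193/5000 ≈ 0.838600
step 7 [3.5y] zero: DF = P = 8323/10000 ≈ 0.832300
step 8 [4y] zero: DF = P = 4139/5000 ≈ 0.827800

1 1/2 2479/2500
2 1 4919/5000
3 3/2 4851/5000
4 2 1853/2000
5 5/2 8831/10000
6 3 4193/5000
7 7/2 8323/10000
8 4 4139/5000
DF(1y) is solved at step 2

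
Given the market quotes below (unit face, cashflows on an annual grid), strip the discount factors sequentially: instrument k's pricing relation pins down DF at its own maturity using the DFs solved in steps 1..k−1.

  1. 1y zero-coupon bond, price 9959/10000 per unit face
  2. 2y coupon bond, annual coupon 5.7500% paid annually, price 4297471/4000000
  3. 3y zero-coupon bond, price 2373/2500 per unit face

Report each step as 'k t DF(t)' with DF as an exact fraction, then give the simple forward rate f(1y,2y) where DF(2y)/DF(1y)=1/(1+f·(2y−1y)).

1 1 9959/10000
2 2 4809/5000
3 3 2373/2500
f(1y,2y) = ((9959/10000)/(4809/5000) − 1)/(1) = 341/9618 ≈ 3.5454%

step 1 [1y] zero: DF = P = 9959/10000 ≈ 0.995900
step 2 [2y] bond c/1=23/400: DF=(4297471/4000000 − 23/400·(0.995900))/(1+23/400) = 4809/5000 ≈ 0.961800
step 3 [3y] zero: DF = P = 2373/2500 ≈ 0.949200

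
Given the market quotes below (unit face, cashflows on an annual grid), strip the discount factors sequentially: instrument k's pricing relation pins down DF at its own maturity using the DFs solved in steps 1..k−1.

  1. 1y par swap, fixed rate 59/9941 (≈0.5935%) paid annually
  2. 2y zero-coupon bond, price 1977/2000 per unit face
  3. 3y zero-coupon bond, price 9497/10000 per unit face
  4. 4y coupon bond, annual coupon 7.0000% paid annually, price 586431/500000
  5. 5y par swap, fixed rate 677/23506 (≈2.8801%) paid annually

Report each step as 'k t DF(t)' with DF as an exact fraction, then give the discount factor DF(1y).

1 1 9941/10000
2 2 1977/2000
3 3 9497/10000
4 4 9043/10000
5 5 4323/5000
DF(1y) = 9941/10000 ≈ 0.994100

step 1 [1y] swap r/1=59/9941: DF=(1 − 59/9941·(0))/(1+59/9941) = 9941/10000 ≈ 0.994100
step 2 [2y] zero: DF = P = 1977/2000 ≈ 0.988500
step 3 [3y] zero: DF = P = 9497/10000 ≈ 0.949700
step 4 [4y] bond c/1=7/100: DF=(586431/500000 − 7/100·(0.994100+0.988500+0.949700))/(1+7/100) = 9043/10000 ≈ 0.904300
step 5 [5y] swap r/1=677/23506: DF=(1 − 677/23506·(0.994100+0.988500+0.949700+0.904300))/(1+677/23506) = 4323/5000 ≈ 0.864600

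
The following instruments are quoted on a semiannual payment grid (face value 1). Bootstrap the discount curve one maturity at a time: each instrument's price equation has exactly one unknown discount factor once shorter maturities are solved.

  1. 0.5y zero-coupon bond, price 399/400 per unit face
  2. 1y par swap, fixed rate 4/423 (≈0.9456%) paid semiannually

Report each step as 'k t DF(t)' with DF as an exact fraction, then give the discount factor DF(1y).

step 1 [0.5y] zero: DF = P = 399/400 ≈ 0.997500
step 2 [1y] swap r/2=2/423: DF=(1 − 2/423·(0.997500))/(1+2/423) = 4953/5000 ≈ 0.990600

1 1/2 399/400
2 1 4953/5000
DF(1y) = 4953/5000 ≈ 0.990600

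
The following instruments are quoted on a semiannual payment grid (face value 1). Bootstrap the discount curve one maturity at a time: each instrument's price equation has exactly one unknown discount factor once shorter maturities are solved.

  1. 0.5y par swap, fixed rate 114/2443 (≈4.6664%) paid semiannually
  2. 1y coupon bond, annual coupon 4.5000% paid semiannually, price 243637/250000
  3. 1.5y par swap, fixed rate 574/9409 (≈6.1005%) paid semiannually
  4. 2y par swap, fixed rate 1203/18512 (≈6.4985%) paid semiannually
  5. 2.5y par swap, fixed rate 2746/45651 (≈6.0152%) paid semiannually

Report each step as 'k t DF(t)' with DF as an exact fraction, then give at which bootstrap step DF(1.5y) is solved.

1 1/2 2443/2500
2 1 2329/2500
3 3/2 9139/10000
4 2 8797/10000
5 5/2 8627/10000
DF(1.5y) is solved at step 3

step 1 [0.5y] swap r/2=57/2443: DF=(1 − 57/2443·(0))/(1+57/2443) = 2443/2500 ≈ 0.977200
step 2 [1y] bond c/2=9/400: DF=(243637/250000 − 9/400·(0.977200))/(1+9/400) = 2329/2500 ≈ 0.931600
step 3 [1.5y] swap r/2=287/9409: DF=(1 − 287/9409·(0.977200+0.931600))/(1+287/9409) = 9139/10000 ≈ 0.913900
step 4 [2y] swap r/2=1203/37024: DF=(1 − 1203/37024·(0.977200+0.931600+0.913900))/(1+1203/37024) = 8797/10000 ≈ 0.879700
step 5 [2.5y] swap r/2=1373/45651: DF=(1 − 1373/45651·(0.977200+0.931600+0.913900+0.879700))/(1+1373/45651) = 8627/10000 ≈ 0.862700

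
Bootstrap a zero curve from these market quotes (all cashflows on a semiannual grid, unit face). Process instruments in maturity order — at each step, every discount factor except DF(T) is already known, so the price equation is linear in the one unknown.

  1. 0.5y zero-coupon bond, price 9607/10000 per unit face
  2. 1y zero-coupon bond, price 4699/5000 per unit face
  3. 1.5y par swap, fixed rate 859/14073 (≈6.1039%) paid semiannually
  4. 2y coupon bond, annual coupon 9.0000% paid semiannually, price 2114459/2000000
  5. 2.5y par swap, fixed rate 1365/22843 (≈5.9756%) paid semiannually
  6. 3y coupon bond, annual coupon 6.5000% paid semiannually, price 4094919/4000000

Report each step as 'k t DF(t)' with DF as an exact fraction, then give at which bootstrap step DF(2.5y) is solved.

step 1 [0.5y] zero: DF = P = 9607/10000 ≈ 0.960700
step 2 [1y] zero: DF = P = 4699/5000 ≈ 0.939800
step 3 [1.5y] swap r/2=859/28146: DF=(1 − 859/28146·(0.960700+0.939800))/(1+859/28146) = 9141/10000 ≈ 0.914100
step 4 [2y] bond c/2=9/200: DF=(2114459/2000000 − 9/200·(0.960700+0.939800+0.914100))/(1+9/200) = 1781/2000 ≈ 0.890500
step 5 [2.5y] swap r/2=1365/45686: DF=(1 − 1365/45686·(0.960700+0.939800+0.914100+0.890500))/(1+1365/45686) = 1727/2000 ≈ 0.863500
step 6 [3y] bond c/2=13/400: DF=(4094919/4000000 − 13/400·(0.960700+0.939800+0.914100+0.890500+0.863500))/(1+13/400) = 8477/10000 ≈ 0.847700

1 1/2 9607/10000
2 1 4699/5000
3 3/2 9141/10000
4 2 1781/2000
5 5/2 1727/2000
6 3 8477/10000
DF(2.5y) is solved at step 5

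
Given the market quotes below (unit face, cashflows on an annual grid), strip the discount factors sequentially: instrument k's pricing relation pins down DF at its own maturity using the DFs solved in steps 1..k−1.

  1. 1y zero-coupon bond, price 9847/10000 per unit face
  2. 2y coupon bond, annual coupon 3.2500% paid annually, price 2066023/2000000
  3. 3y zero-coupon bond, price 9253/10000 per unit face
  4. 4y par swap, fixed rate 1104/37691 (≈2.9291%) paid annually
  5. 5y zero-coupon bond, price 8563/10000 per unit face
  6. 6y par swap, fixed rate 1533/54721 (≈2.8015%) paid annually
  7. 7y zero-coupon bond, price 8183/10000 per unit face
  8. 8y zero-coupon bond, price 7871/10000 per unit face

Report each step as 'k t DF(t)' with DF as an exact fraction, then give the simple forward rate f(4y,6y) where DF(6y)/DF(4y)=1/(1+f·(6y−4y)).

1 1 9847/10000
2 2 1939/2000
3 3 9253/10000
4 4 556/625
5 5 8563/10000
6 6 8467/10000
7 7 8183/10000
8 8 7871/10000
f(4y,6y) = ((556/625)/(8467/10000) − 1)/(2) = 429/16934 ≈ 2.5334%

step 1 [1y] zero: DF = P = 9847/10000 ≈ 0.984700
step 2 [2y] bond c/1=13/400: DF=(2066023/2000000 − 13/400·(0.984700))/(1+13/400) = 1939/2000 ≈ 0.969500
step 3 [3y] zero: DF = P = 9253/10000 ≈ 0.925300
step 4 [4y] swap r/1=1104/37691: DF=(1 − 1104/37691·(0.984700+0.969500+0.925300))/(1+1104/37691) = 556/625 ≈ 0.889600
step 5 [5y] zero: DF = P = 8563/10000 ≈ 0.856300
step 6 [6y] swap r/1=1533/54721: DF=(1 − 1533/54721·(0.984700+0.969500+0.925300+0.889600+0.856300))/(1+1533/54721) = 8467/10000 ≈ 0.846700
step 7 [7y] zero: DF = P = 8183/10000 ≈ 0.818300
step 8 [8y] zero: DF = P = 7871/10000 ≈ 0.787100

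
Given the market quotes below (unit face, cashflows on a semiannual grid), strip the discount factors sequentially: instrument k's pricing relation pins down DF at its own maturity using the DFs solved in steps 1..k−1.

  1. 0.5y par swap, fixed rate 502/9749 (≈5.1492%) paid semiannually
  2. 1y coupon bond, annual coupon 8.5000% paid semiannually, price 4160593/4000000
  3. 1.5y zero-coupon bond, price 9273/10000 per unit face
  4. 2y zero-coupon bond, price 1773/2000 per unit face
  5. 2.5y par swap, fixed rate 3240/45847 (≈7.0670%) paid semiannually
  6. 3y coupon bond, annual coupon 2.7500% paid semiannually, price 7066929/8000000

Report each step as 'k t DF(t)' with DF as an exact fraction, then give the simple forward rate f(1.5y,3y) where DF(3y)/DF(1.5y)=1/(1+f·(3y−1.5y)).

1 1/2 9749/10000
2 1 479/500
3 3/2 9273/10000
4 2 1773/2000
5 5/2 419/500
6 3 2023/2500
f(1.5y,3y) = ((9273/10000)/(2023/2500) − 1)/(3/2) = 1181/12138 ≈ 9.7298%

step 1 [0.5y] swap r/2=251/9749: DF=(1 − 251/9749·(0))/(1+251/9749) = 9749/10000 ≈ 0.974900
step 2 [1y] bond c/2=17/400: DF=(4160593/4000000 − 17/400·(0.974900))/(1+17/400) = 479/500 ≈ 0.958000
step 3 [1.5y] zero: DF = P = 9273/10000 ≈ 0.927300
step 4 [2y] zero: DF = P = 1773/2000 ≈ 0.886500
step 5 [2.5y] swap r/2=1620/45847: DF=(1 − 1620/45847·(0.974900+0.958000+0.927300+0.886500))/(1+1620/45847) = 419/500 ≈ 0.838000
step 6 [3y] bond c/2=11/800: DF=(7066929/8000000 − 11/800·(0.974900+0.958000+0.927300+0.886500+0.838000))/(1+11/800) = 2023/2500 ≈ 0.809200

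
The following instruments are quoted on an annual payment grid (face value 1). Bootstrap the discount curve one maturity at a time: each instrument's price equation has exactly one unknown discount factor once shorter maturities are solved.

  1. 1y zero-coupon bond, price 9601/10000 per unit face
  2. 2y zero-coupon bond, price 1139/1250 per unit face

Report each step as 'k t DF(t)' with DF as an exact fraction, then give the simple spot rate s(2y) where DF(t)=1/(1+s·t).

1 1 9601/10000
2 2 1139/1250
s(2y) = (1/(1139/1250) − 1)/(2) = 111/2278 ≈ 4.8727%

step 1 [1y] zero: DF = P = 9601/10000 ≈ 0.960100
step 2 [2y] zero: DF = P = 1139/1250 ≈ 0.911200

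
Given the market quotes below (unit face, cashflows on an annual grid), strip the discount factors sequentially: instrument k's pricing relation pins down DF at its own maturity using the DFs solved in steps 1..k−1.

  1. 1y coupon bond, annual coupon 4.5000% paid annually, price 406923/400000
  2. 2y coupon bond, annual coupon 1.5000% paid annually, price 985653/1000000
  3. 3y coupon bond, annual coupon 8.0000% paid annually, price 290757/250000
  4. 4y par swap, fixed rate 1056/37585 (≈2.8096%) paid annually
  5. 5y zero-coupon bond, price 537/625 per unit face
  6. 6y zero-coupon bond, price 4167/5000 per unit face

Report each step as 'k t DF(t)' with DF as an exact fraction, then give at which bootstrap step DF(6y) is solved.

1 1 1947/2000
2 2 9567/10000
3 3 9339/10000
4 4 559/625
5 5 537/625
6 6 4167/5000
DF(6y) is solved at step 6

step 1 [1y] bond c/1=9/200: DF=(406923/400000 − 9/200·(0))/(1+9/200) = 1947/2000 ≈ 0.973500
step 2 [2y] bond c/1=3/200: DF=(985653/1000000 − 3/200·(0.973500))/(1+3/200) = 9567/10000 ≈ 0.956700
step 3 [3y] bond c/1=2/25: DF=(290757/250000 − 2/25·(0.973500+0.956700))/(1+2/25) = 9339/10000 ≈ 0.933900
step 4 [4y] swap r/1=1056/37585: DF=(1 − 1056/37585·(0.973500+0.956700+0.933900))/(1+1056/37585) = 559/625 ≈ 0.894400
step 5 [5y] zero: DF = P = 537/625 ≈ 0.859200
step 6 [6y] zero: DF = P = 4167/5000 ≈ 0.833400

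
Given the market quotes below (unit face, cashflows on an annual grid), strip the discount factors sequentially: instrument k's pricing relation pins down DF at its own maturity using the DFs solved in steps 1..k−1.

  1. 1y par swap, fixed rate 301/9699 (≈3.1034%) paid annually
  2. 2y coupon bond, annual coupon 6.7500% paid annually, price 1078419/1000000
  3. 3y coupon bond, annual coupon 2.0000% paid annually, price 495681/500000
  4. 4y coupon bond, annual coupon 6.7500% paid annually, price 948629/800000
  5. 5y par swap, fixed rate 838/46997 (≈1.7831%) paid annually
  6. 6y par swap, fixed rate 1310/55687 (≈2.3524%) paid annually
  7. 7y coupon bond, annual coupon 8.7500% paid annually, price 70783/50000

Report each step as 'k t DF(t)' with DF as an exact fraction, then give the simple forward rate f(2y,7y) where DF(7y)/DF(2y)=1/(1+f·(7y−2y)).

1 1 9699/10000
2 2 9489/10000
3 3 9343/10000
4 4 1163/1250
5 5 4581/5000
6 6 869/1000
7 7 8537/10000
f(2y,7y) = ((9489/10000)/(8537/10000) − 1)/(5) = 952/42685 ≈ 2.2303%

step 1 [1y] swap r/1=301/9699: DF=(1 − 301/9699·(0))/(1+301/9699) = 9699/10000 ≈ 0.969900
step 2 [2y] bond c/1=27/400: DF=(1078419/1000000 − 27/400·(0.969900))/(1+27/400) = 9489/10000 ≈ 0.948900
step 3 [3y] bond c/1=1/50: DF=(495681/500000 − 1/50·(0.969900+0.948900))/(1+1/50) = 9343/10000 ≈ 0.934300
step 4 [4y] bond c/1=27/400: DF=(948629/800000 − 27/400·(0.969900+0.948900+0.934300))/(1+27/400) = 1163/1250 ≈ 0.930400
step 5 [5y] swap r/1=838/46997: DF=(1 − 838/46997·(0.969900+0.948900+0.934300+0.930400))/(1+838/46997) = 4581/5000 ≈ 0.916200
step 6 [6y] swap r/1=1310/55687: DF=(1 − 1310/55687·(0.969900+0.948900+0.934300+0.930400+0.916200))/(1+1310/55687) = 869/1000 ≈ 0.869000
step 7 [7y] bond c/1=7/80: DF=(70783/50000 − 7/80·(0.969900+0.948900+0.934300+0.930400+0.916200+0.869000))/(1+7/80) = 8537/10000 ≈ 0.853700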